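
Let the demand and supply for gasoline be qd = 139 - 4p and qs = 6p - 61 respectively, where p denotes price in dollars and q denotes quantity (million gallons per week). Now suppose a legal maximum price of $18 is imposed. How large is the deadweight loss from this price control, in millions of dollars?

30

Without the control the market clears where 139 - 4p = 6p - 61, i.e. p* = 20 and q* = 59.
Since 18 < 20, the ceiling is binding.
At p = 18: qd = 139 - 4·18 = 67 and qs = 6·18 - 61 = 47.
Quantity traded falls to 47. At q = 47 the demand price is (139 - 47)/4 = 23 and the supply price is (61 + 47)/6 = 18.
Deadweight loss = ½ · (23 - 18) · (59 - 47) = ½ · 5 · 12 = 30.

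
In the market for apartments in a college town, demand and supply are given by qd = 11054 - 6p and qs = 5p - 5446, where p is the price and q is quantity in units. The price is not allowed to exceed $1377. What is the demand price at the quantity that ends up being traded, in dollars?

1602.5

Equilibrium: 11054 - 6p = 5p - 5446, so 16500 = 11p and p* = 1500, q* = 2054.
Since 1377 < 1500, the ceiling is binding.
At p = 1377: qd = 11054 - 6·1377 = 2792 and qs = 5·1377 - 5446 = 1439.
Only 1439 units reach the market. On the demand curve, the marginal buyer's willingness to pay at q = 1439 is (11054 - 1439)/6 = 1602.5.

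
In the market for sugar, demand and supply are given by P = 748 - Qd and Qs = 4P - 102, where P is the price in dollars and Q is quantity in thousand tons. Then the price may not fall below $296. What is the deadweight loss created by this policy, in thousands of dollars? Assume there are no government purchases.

Rearranging demand gives Qd = 748 - P. Equilibrium: 748 - P = 4P - 102, so 850 = 5P and P* = 170, Q* = 578.
Because the floor (296) lies above the market-clearing price, it is binding.
At P = 296: Qd = 748 - 296 = 452 and Qs = 4·296 - 102 = 1082.
Quantity traded falls to 452. At Q = 452 the demand price is 748 - 452 = 296 and the supply price is (102 + 452)/4 = 138.5.
Deadweight loss = ½ · (296 - 138.5) · (578 - 452) = ½ · 157.5 · 126 = 9922.5.

9922.5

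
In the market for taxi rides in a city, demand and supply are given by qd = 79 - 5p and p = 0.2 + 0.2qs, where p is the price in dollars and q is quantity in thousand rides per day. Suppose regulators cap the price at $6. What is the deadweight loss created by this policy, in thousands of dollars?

Rearranging supply gives qs = 5p - 1. Setting quantity demanded equal to quantity supplied, 79 - 5p = 5p - 1, gives p* = 8 and q* = 39.
Since 6 < 8, the ceiling is binding.
At p = 6: qd = 79 - 5·6 = 49 and qs = 5·6 - 1 = 29.
Quantity traded falls to 29. At q = 29 the demand price is (79 - 29)/5 = 10 and the supply price is (1 + 29)/5 = 6.
Deadweight loss = ½ · (10 - 6) · (39 - 29) = ½ · 4 · 10 = 20.

20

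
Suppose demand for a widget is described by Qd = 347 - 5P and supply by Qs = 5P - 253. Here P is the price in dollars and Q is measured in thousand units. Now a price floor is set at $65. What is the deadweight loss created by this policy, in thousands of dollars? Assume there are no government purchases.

Setting quantity demanded equal to quantity supplied, 347 - 5P = 5P - 253, gives P* = 60 and Q* = 47.
Because the floor (65) lies above the market-clearing price, it is binding.
At P = 65: Qd = 347 - 5·65 = 22 and Qs = 5·65 - 253 = 72.
Quantity traded falls to 22. At Q = 22 the demand price is (347 - 22)/5 = 65 and the supply price is (253 + 22)/5 = 55.
Deadweight loss = ½ · (65 - 55) · (47 - 22) = ½ · 10 · 25 = 125.

125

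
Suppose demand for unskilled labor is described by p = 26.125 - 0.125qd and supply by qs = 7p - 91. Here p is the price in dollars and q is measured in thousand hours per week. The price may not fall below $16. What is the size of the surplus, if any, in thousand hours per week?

Rearranging demand gives qd = 209 - 8p. In a free market, 209 - 8p = 7p - 91 gives the equilibrium p* = 20, q* = 49.
The floor of 16 is below the equilibrium price 20, so it is not binding; the market clears at p* = 20, q* = 49.
Since the control does not bind, there is no surplus.

0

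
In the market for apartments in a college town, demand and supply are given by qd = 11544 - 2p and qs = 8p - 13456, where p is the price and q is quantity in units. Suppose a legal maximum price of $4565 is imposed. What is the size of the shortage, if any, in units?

0

Without the control the market clears where 11544 - 2p = 8p - 13456, i.e. p* = 2500 and q* = 6544.
The ceiling of 4565 is above the equilibrium price 2500, so it is not binding; the market clears at p* = 2500, q* = 6544.
Since the control does not bind, there is no shortage.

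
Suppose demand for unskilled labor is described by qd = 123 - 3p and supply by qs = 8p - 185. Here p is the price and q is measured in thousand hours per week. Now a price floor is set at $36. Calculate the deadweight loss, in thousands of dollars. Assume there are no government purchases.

Setting quantity demanded equal to quantity supplied, 123 - 3p = 8p - 185, gives p* = 28 and q* = 39.
The floor of 36 is above the equilibrium price 28, so it binds.
At p = 36: qd = 123 - 3·36 = 15 and qs = 8·36 - 185 = 103.
Quantity traded falls to 15. At q = 15 the demand price is (123 - 15)/3 = 36 and the supply price is (185 + 15)/8 = 25.
Deadweight loss = ½ · (36 - 25) · (39 - 15) = ½ · 11 · 24 = 132.

132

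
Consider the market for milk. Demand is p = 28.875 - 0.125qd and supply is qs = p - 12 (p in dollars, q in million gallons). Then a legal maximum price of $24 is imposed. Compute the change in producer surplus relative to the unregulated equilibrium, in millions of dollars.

-40.5

Rearranging demand gives qd = 231 - 8p. In a free market, 231 - 8p = p - 12 gives the equilibrium p* = 27, q* = 15.
Because the ceiling (24) lies below the market-clearing price, it is binding.
At p = 24: qd = 231 - 8·24 = 39 and qs = 24 - 12 = 12.
Producer surplus without the control is ½ · (27 - 12) · 15 = 112.5.
With the ceiling, producers sell 12 units at 24, so PS = ½ · (24 - 12) · 12 = 72.
Change in producer surplus = 72 - 112.5 = -40.5.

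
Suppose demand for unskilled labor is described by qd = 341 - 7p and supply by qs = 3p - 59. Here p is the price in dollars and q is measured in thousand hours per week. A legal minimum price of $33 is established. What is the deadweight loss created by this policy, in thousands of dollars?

Setting quantity demanded equal to quantity supplied, 341 - 7p = 3p - 59, gives p* = 40 and q* = 61.
Since 33 is below p* = 40, the floor does not bind and the free-market outcome prevails.
Since the control does not bind, no trades are prevented and deadweight loss is zero.

0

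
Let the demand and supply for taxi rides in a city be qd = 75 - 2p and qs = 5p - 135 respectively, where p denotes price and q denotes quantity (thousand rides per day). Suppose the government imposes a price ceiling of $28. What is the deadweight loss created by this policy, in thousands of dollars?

In a free market, 75 - 2p = 5p - 135 gives the equilibrium p* = 30, q* = 15.
Because the ceiling (28) lies below the market-clearing price, it is binding.
At p = 28: qd = 75 - 2·28 = 19 and qs = 5·28 - 135 = 5.
Quantity traded falls to 5. At q = 5 the demand price is (75 - 5)/2 = 35 and the supply price is (135 + 5)/5 = 28.
Deadweight loss = ½ · (35 - 28) · (15 - 5) = ½ · 7 · 10 = 35.

35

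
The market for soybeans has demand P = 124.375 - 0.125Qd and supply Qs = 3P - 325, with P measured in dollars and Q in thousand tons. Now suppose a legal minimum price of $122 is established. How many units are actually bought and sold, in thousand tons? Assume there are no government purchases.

Rearranging demand gives Qd = 995 - 8P. Without the control the market clears where 995 - 8P = 3P - 325, i.e. P* = 120 and Q* = 35.
Since 122 > 120, the floor is binding.
At P = 122: Qd = 995 - 8·122 = 19 and Qs = 3·122 - 325 = 41.
The quantity actually transacted is the short side, demand: 19.

19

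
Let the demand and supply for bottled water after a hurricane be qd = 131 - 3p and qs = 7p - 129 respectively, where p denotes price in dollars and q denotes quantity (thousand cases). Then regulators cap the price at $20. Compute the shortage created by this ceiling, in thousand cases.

60

In a free market, 131 - 3p = 7p - 129 gives the equilibrium p* = 26, q* = 53.
The ceiling of 20 is below the equilibrium price 26, so it binds.
At p = 20: qd = 131 - 3·20 = 71 and qs = 7·20 - 129 = 11.
Shortage = qd - qs = 71 - 11 = 60.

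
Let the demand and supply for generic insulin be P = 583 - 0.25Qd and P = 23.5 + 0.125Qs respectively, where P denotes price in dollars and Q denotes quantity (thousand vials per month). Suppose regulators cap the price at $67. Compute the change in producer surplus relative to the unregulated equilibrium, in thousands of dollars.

-131560

Rearranging demand gives Qd = 2332 - 4P; rearranging supply gives Qs = 8P - 188. Setting quantity demanded equal to quantity supplied, 2332 - 4P = 8P - 188, gives P* = 210 and Q* = 1492.
The ceiling of 67 is below the equilibrium price 210, so it binds.
At P = 67: Qd = 2332 - 4·67 = 2064 and Qs = 8·67 - 188 = 348.
Producer surplus without the control is ½ · (210 - 23.5) · 1492 = 139129.
With the ceiling, producers sell 348 units at 67, so PS = ½ · (67 - 23.5) · 348 = 7569.
Change in producer surplus = 7569 - 139129 = -131560.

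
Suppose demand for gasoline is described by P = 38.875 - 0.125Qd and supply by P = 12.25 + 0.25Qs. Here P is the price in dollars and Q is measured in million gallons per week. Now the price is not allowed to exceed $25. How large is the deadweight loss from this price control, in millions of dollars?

Rearranging demand gives Qd = 311 - 8P; rearranging supply gives Qs = 4P - 49. Setting quantity demanded equal to quantity supplied, 311 - 8P = 4P - 49, gives P* = 30 and Q* = 71.
Because the ceiling (25) lies below the market-clearing price, it is binding.
At P = 25: Qd = 311 - 8·25 = 111 and Qs = 4·25 - 49 = 51.
Quantity traded falls to 51. At Q = 51 the demand price is (311 - 51)/8 = 32.5 and the supply price is (49 + 51)/4 = 25.
Deadweight loss = ½ · (32.5 - 25) · (71 - 51) = ½ · 7.5 · 20 = 75.

75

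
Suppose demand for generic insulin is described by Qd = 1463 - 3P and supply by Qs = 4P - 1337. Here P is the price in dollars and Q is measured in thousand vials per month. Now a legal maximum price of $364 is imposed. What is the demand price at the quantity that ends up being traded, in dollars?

448

Setting quantity demanded equal to quantity supplied, 1463 - 3P = 4P - 1337, gives P* = 400 and Q* = 263.
Since 364 < 400, the ceiling is binding.
At P = 364: Qd = 1463 - 3·364 = 371 and Qs = 4·364 - 1337 = 119.
Only 119 units reach the market. On the demand curve, the marginal buyer's willingness to pay at Q = 119 is (1463 - 119)/3 = 448.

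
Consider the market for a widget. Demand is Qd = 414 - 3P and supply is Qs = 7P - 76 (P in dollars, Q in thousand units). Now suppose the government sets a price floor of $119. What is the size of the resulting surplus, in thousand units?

In a free market, 414 - 3P = 7P - 76 gives the equilibrium P* = 49, Q* = 267.
The floor of 119 is above the equilibrium price 49, so it binds.
At P = 119: Qd = 414 - 3·119 = 57 and Qs = 7·119 - 76 = 757.
Surplus = Qs - Qd = 757 - 57 = 700.

700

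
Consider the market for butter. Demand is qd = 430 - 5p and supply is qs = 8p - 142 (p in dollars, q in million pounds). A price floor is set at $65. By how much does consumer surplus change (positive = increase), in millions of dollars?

Without the control the market clears where 430 - 5p = 8p - 142, i.e. p* = 44 and q* = 210.
The floor of 65 is above the equilibrium price 44, so it binds.
At p = 65: qd = 430 - 5·65 = 105 and qs = 8·65 - 142 = 378.
Consumer surplus without the control is ½ · (86 - 44) · 210 = 4410.
With the floor, consumers buy 105 units at 65, so CS = ½ · (86 - 65) · 105 = 1102.5.
Change in consumer surplus = 1102.5 - 4410 = -3307.5.

-3307.5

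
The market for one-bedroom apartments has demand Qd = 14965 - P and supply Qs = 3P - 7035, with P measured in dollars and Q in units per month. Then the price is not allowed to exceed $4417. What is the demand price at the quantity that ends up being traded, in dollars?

Setting quantity demanded equal to quantity supplied, 14965 - P = 3P - 7035, gives P* = 5500 and Q* = 9465.
Because the ceiling (4417) lies below the market-clearing price, it is binding.
At P = 4417: Qd = 14965 - 4417 = 10548 and Qs = 3·4417 - 7035 = 6216.
Only 6216 units reach the market. On the demand curve, the marginal buyer's willingness to pay at Q = 6216 is (14965 - 6216) = 8749.

8749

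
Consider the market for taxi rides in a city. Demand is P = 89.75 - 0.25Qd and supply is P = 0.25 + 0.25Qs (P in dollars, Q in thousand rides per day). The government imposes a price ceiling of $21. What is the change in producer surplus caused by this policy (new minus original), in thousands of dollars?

-3144

Rearranging demand gives Qd = 359 - 4P; rearranging supply gives Qs = 4P - 1. Equilibrium: 359 - 4P = 4P - 1, so 360 = 8P and P* = 45, Q* = 179.
Since 21 < 45, the ceiling is binding.
At P = 21: Qd = 359 - 4·21 = 275 and Qs = 4·21 - 1 = 83.
Producer surplus without the control is ½ · (45 - 0.25) · 179 = 4005.125.
With the ceiling, producers sell 83 units at 21, so PS = ½ · (21 - 0.25) · 83 = 861.125.
Change in producer surplus = 861.125 - 4005.125 = -3144.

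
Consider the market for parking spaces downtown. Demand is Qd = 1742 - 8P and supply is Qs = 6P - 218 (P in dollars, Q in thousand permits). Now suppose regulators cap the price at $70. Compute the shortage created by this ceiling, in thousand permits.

Without the control the market clears where 1742 - 8P = 6P - 218, i.e. P* = 140 and Q* = 622.
Since 70 < 140, the ceiling is binding.
At P = 70: Qd = 1742 - 8·70 = 1182 and Qs = 6·70 - 218 = 202.
Shortage = Qd - Qs = 1182 - 202 = 980.

980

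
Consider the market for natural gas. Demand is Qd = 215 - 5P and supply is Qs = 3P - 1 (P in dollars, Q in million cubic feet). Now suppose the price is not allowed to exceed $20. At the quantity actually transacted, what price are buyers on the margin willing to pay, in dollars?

31.2

Equilibrium: 215 - 5P = 3P - 1, so 216 = 8P and P* = 27, Q* = 80.
Since 20 < 27, the ceiling is binding.
At P = 20: Qd = 215 - 5·20 = 115 and Qs = 3·20 - 1 = 59.
Only 59 units reach the market. On the demand curve, the marginal buyer's willingness to pay at Q = 59 is (215 - 59)/5 = 31.2.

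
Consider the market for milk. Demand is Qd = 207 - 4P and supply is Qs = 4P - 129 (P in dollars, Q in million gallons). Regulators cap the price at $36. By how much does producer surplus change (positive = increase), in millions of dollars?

Without the control the market clears where 207 - 4P = 4P - 129, i.e. P* = 42 and Q* = 39.
Because the ceiling (36) lies below the market-clearing price, it is binding.
At P = 36: Qd = 207 - 4·36 = 63 and Qs = 4·36 - 129 = 15.
Producer surplus without the control is ½ · (42 - 32.25) · 39 = 190.125.
With the ceiling, producers sell 15 units at 36, so PS = ½ · (36 - 32.25) · 15 = 28.125.
Change in producer surplus = 28.125 - 190.125 = -162.

-162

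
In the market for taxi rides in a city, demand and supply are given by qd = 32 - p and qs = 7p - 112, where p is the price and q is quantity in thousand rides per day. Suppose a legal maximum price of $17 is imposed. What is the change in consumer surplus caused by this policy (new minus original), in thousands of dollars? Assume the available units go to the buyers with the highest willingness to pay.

In a free market, 32 - p = 7p - 112 gives the equilibrium p* = 18, q* = 14.
Because the ceiling (17) lies below the market-clearing price, it is binding.
At p = 17: qd = 32 - 17 = 15 and qs = 7·17 - 112 = 7.
Consumer surplus without the control is ½ · (32 - 18) · 14 = 98.
With the ceiling, 7 units are sold at 17 (assume they go to the highest-value buyers). The demand price at q = 7 is 25, so CS = ½ · [(32 - 17) + (25 - 17)] · 7 = 80.5.
Change in consumer surplus = 80.5 - 98 = -17.5.

-17.5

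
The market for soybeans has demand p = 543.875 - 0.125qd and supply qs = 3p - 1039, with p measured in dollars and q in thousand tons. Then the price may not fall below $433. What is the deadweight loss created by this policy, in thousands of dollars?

Rearranging demand gives qd = 4351 - 8p. Without the control the market clears where 4351 - 8p = 3p - 1039, i.e. p* = 490 and q* = 431.
The floor of 433 is below the equilibrium price 490, so it is not binding; the market clears at p* = 490, q* = 431.
Since the control does not bind, no trades are prevented and deadweight loss is zero.

0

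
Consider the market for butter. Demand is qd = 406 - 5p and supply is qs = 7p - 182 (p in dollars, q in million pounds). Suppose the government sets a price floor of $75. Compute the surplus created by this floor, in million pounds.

Setting quantity demanded equal to quantity supplied, 406 - 5p = 7p - 182, gives p* = 49 and q* = 161.
Since 75 > 49, the floor is binding.
At p = 75: qd = 406 - 5·75 = 31 and qs = 7·75 - 182 = 343.
Surplus = qs - qd = 343 - 31 = 312.

312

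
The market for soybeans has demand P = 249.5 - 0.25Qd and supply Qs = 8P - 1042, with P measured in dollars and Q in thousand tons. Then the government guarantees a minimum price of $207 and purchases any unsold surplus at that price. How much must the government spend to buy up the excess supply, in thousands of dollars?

Rearranging demand gives Qd = 998 - 4P. Without the control the market clears where 998 - 4P = 8P - 1042, i.e. P* = 170 and Q* = 318.
The floor of 207 is above the equilibrium price 170, so it binds.
At P = 207: Qd = 998 - 4·207 = 170 and Qs = 8·207 - 1042 = 614.
Surplus = Qs - Qd = 444.
Government expenditure = surplus × support price = 444 × 207 = 91908.

91908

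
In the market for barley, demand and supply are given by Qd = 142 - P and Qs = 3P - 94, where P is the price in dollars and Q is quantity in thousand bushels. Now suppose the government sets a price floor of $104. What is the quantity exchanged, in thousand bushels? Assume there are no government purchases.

38

In a free market, 142 - P = 3P - 94 gives the equilibrium P* = 59, Q* = 83.
Since 104 > 59, the floor is binding.
At P = 104: Qd = 142 - 104 = 38 and Qs = 3·104 - 94 = 218.
The quantity actually transacted is the short side, demand: 38.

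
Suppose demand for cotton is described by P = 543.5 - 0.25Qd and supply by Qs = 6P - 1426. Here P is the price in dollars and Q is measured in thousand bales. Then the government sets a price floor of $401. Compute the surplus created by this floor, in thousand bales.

410

Rearranging demand gives Qd = 2174 - 4P. Setting quantity demanded equal to quantity supplied, 2174 - 4P = 6P - 1426, gives P* = 360 and Q* = 734.
Since 401 > 360, the floor is binding.
At P = 401: Qd = 2174 - 4·401 = 570 and Qs = 6·401 - 1426 = 980.
Surplus = Qs - Qd = 980 - 570 = 410.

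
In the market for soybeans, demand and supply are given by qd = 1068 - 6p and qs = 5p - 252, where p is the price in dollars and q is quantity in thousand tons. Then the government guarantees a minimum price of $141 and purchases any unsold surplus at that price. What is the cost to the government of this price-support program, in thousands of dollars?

Without the control the market clears where 1068 - 6p = 5p - 252, i.e. p* = 120 and q* = 348.
The floor of 141 is above the equilibrium price 120, so it binds.
At p = 141: qd = 1068 - 6·141 = 222 and qs = 5·141 - 252 = 453.
Surplus = qs - qd = 231.
Government expenditure = surplus × support price = 231 × 141 = 32571.

32571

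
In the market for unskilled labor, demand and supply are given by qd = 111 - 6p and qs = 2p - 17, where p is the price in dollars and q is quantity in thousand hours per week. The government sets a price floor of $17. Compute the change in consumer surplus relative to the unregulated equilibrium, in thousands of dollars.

-12

Equilibrium: 111 - 6p = 2p - 17, so 128 = 8p and p* = 16, q* = 15.
Since 17 > 16, the floor is binding.
At p = 17: qd = 111 - 6·17 = 9 and qs = 2·17 - 17 = 17.
Consumer surplus without the control is ½ · (18.5 - 16) · 15 = 18.75.
With the floor, consumers buy 9 units at 17, so CS = ½ · (18.5 - 17) · 9 = 6.75.
Change in consumer surplus = 6.75 - 18.75 = -12.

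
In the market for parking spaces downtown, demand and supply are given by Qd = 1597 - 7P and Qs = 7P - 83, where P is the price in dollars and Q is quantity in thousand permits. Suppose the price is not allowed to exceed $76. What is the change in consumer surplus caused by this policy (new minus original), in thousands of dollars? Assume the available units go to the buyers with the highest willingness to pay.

12980

In a free market, 1597 - 7P = 7P - 83 gives the equilibrium P* = 120, Q* = 757.
Because the ceiling (76) lies below the market-clearing price, it is binding.
At P = 76: Qd = 1597 - 7·76 = 1065 and Qs = 7·76 - 83 = 449.
Consumer surplus without the control is ½ · (1597/7 - 120) · 757 = 573049/14.
With the ceiling, 449 units are sold at 76 (assume they go to the highest-value buyers). The demand price at Q = 449 is 164, so CS = ½ · [(1597/7 - 76) + (164 - 76)] · 449 = 754769/14.
Change in consumer surplus = 754769/14 - 573049/14 = 12980.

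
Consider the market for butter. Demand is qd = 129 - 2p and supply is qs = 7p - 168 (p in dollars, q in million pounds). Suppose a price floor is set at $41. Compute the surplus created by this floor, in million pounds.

72

Without the control the market clears where 129 - 2p = 7p - 168, i.e. p* = 33 and q* = 63.
Because the floor (41) lies above the market-clearing price, it is binding.
At p = 41: qd = 129 - 2·41 = 47 and qs = 7·41 - 168 = 119.
Surplus = qs - qd = 119 - 47 = 72.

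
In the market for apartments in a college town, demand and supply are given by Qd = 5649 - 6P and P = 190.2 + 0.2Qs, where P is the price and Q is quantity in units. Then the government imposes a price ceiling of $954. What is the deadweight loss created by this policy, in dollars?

0

Rearranging supply gives Qs = 5P - 951. Setting quantity demanded equal to quantity supplied, 5649 - 6P = 5P - 951, gives P* = 600 and Q* = 2049.
Since 954 is above P* = 600, the ceiling does not bind and the free-market outcome prevails.
Since the control does not bind, no trades are prevented and deadweight loss is zero.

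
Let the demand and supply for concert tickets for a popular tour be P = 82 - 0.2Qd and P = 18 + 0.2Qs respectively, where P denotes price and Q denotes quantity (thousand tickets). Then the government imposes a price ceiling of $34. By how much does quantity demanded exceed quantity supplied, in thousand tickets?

Rearranging demand gives Qd = 410 - 5P; rearranging supply gives Qs = 5P - 90. Equilibrium: 410 - 5P = 5P - 90, so 500 = 10P and P* = 50, Q* = 160.
Since 34 < 50, the ceiling is binding.
At P = 34: Qd = 410 - 5·34 = 240 and Qs = 5·34 - 90 = 80.
Shortage = Qd - Qs = 240 - 80 = 160.

160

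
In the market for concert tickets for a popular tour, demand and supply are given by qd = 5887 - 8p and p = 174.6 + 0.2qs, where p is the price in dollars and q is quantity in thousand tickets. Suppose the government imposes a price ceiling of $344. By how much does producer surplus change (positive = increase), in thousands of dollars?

-226512

Rearranging supply gives qs = 5p - 873. In a free market, 5887 - 8p = 5p - 873 gives the equilibrium p* = 520, q* = 1727.
The ceiling of 344 is below the equilibrium price 520, so it binds.
At p = 344: qd = 5887 - 8·344 = 3135 and qs = 5·344 - 873 = 847.
Producer surplus without the control is ½ · (520 - 174.6) · 1727 = 298252.9.
With the ceiling, producers sell 847 units at 344, so PS = ½ · (344 - 174.6) · 847 = 71740.9.
Change in producer surplus = 71740.9 - 298252.9 = -226512.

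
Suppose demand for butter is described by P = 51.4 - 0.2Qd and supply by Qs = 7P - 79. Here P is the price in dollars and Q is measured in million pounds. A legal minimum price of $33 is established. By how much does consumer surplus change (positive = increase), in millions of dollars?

Rearranging demand gives Qd = 257 - 5P. In a free market, 257 - 5P = 7P - 79 gives the equilibrium P* = 28, Q* = 117.
The floor of 33 is above the equilibrium price 28, so it binds.
At P = 33: Qd = 257 - 5·33 = 92 and Qs = 7·33 - 79 = 152.
Consumer surplus without the control is ½ · (51.4 - 28) · 117 = 1368.9.
With the floor, consumers buy 92 units at 33, so CS = ½ · (51.4 - 33) · 92 = 846.4.
Change in consumer surplus = 846.4 - 1368.9 = -522.5.

-522.5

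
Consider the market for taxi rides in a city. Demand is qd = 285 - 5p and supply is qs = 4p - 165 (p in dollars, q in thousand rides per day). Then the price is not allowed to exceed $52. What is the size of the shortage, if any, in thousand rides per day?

Without the control the market clears where 285 - 5p = 4p - 165, i.e. p* = 50 and q* = 35.
Since 52 is above p* = 50, the ceiling does not bind and the free-market outcome prevails.
Since the control does not bind, there is no shortage.

0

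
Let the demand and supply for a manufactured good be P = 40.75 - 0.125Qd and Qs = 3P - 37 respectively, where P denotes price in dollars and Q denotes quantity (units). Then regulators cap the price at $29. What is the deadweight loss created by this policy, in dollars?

33

Rearranging demand gives Qd = 326 - 8P. Equilibrium: 326 - 8P = 3P - 37, so 363 = 11P and P* = 33, Q* = 62.
Because the ceiling (29) lies below the market-clearing price, it is binding.
At P = 29: Qd = 326 - 8·29 = 94 and Qs = 3·29 - 37 = 50.
Quantity traded falls to 50. At Q = 50 the demand price is (326 - 50)/8 = 34.5 and the supply price is (37 + 50)/3 = 29.
Deadweight loss = ½ · (34.5 - 29) · (62 - 50) = ½ · 5.5 · 12 = 33.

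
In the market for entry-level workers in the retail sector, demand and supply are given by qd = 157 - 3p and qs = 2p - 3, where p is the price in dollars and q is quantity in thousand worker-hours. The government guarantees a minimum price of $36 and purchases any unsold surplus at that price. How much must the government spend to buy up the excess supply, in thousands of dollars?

720

In a free market, 157 - 3p = 2p - 3 gives the equilibrium p* = 32, q* = 61.
Since 36 > 32, the floor is binding.
At p = 36: qd = 157 - 3·36 = 49 and qs = 2·36 - 3 = 69.
Surplus = qs - qd = 20.
Government expenditure = surplus × support price = 20 × 36 = 720.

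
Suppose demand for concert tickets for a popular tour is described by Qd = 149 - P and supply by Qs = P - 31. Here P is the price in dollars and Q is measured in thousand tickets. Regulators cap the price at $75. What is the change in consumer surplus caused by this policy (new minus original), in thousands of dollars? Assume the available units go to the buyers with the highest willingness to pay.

Setting quantity demanded equal to quantity supplied, 149 - P = P - 31, gives P* = 90 and Q* = 59.
Because the ceiling (75) lies below the market-clearing price, it is binding.
At P = 75: Qd = 149 - 75 = 74 and Qs = 75 - 31 = 44.
Consumer surplus without the control is ½ · (149 - 90) · 59 = 1740.5.
With the ceiling, 44 units are sold at 75 (assume they go to the highest-value buyers). The demand price at Q = 44 is 105, so CS = ½ · [(149 - 75) + (105 - 75)] · 44 = 2288.
Change in consumer surplus = 2288 - 1740.5 = 547.5.

547.5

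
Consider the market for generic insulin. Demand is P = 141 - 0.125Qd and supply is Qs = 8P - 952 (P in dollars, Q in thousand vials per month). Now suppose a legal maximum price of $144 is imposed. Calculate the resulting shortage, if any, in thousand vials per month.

0

Rearranging demand gives Qd = 1128 - 8P. Equilibrium: 1128 - 8P = 8P - 952, so 2080 = 16P and P* = 130, Q* = 88.
The ceiling of 144 is above the equilibrium price 130, so it is not binding; the market clears at P* = 130, Q* = 88.
Since the control does not bind, there is no shortage.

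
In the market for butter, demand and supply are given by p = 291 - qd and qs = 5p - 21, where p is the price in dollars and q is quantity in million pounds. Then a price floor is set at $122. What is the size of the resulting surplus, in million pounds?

Rearranging demand gives qd = 291 - p. Equilibrium: 291 - p = 5p - 21, so 312 = 6p and p* = 52, q* = 239.
Because the floor (122) lies above the market-clearing price, it is binding.
At p = 122: qd = 291 - 122 = 169 and qs = 5·122 - 21 = 589.
Surplus = qs - qd = 589 - 169 = 420.

420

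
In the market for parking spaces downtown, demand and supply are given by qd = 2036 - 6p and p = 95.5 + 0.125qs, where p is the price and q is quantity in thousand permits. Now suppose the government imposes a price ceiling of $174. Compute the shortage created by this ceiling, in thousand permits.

Rearranging supply gives qs = 8p - 764. Setting quantity demanded equal to quantity supplied, 2036 - 6p = 8p - 764, gives p* = 200 and q* = 836.
Because the ceiling (174) lies below the market-clearing price, it is binding.
At p = 174: qd = 2036 - 6·174 = 992 and qs = 8·174 - 764 = 628.
Shortage = qd - qs = 992 - 628 = 364.

364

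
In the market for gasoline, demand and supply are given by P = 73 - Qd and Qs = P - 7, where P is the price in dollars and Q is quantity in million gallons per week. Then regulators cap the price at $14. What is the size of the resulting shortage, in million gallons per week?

Rearranging demand gives Qd = 73 - P. In a free market, 73 - P = P - 7 gives the equilibrium P* = 40, Q* = 33.
The ceiling of 14 is below the equilibrium price 40, so it binds.
At P = 14: Qd = 73 - 14 = 59 and Qs = 14 - 7 = 7.
Shortage = Qd - Qs = 59 - 7 = 52.

52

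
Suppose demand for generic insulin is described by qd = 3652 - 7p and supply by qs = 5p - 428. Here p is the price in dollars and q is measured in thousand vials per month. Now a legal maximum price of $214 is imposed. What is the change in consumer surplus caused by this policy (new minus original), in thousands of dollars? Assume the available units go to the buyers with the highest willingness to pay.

52542

Equilibrium: 3652 - 7p = 5p - 428, so 4080 = 12p and p* = 340, q* = 1272.
The ceiling of 214 is below the equilibrium price 340, so it binds.
At p = 214: qd = 3652 - 7·214 = 2154 and qs = 5·214 - 428 = 642.
Consumer surplus without the control is ½ · (3652/7 - 340) · 1272 = 808992/7.
With the ceiling, 642 units are sold at 214 (assume they go to the highest-value buyers). The demand price at q = 642 is 430, so CS = ½ · [(3652/7 - 214) + (430 - 214)] · 642 = 1176786/7.
Change in consumer surplus = 1176786/7 - 808992/7 = 52542.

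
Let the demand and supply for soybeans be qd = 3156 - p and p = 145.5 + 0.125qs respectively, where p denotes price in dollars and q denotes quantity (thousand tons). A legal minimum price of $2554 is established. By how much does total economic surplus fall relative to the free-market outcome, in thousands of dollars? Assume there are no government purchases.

2419580.25

Rearranging supply gives qs = 8p - 1164. Without the control the market clears where 3156 - p = 8p - 1164, i.e. p* = 480 and q* = 2676.
Because the floor (2554) lies above the market-clearing price, it is binding.
At p = 2554: qd = 3156 - 2554 = 602 and qs = 8·2554 - 1164 = 19268.
Quantity traded falls to 602. At q = 602 the demand price is 3156 - 602 = 2554 and the supply price is (1164 + 602)/8 = 220.75.
Deadweight loss = ½ · (2554 - 220.75) · (2676 - 602) = ½ · 2333.25 · 2074 = 2419580.25.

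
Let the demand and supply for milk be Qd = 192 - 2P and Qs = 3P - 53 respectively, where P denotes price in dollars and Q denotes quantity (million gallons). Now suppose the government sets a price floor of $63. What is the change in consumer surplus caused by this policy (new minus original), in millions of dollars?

-1120

Without the control the market clears where 192 - 2P = 3P - 53, i.e. P* = 49 and Q* = 94.
Because the floor (63) lies above the market-clearing price, it is binding.
At P = 63: Qd = 192 - 2·63 = 66 and Qs = 3·63 - 53 = 136.
Consumer surplus without the control is ½ · (96 - 49) · 94 = 2209.
With the floor, consumers buy 66 units at 63, so CS = ½ · (96 - 63) · 66 = 1089.
Change in consumer surplus = 1089 - 2209 = -1120.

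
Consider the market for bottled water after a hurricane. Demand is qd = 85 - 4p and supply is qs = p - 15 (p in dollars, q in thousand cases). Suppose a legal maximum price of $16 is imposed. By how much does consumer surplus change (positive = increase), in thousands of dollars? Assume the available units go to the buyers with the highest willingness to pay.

2

Setting quantity demanded equal to quantity supplied, 85 - 4p = p - 15, gives p* = 20 and q* = 5.
The ceiling of 16 is below the equilibrium price 20, so it binds.
At p = 16: qd = 85 - 4·16 = 21 and qs = 16 - 15 = 1.
Consumer surplus without the control is ½ · (21.25 - 20) · 5 = 3.125.
With the ceiling, 1 units are sold at 16 (assume they go to the highest-value buyers). The demand price at q = 1 is 21, so CS = ½ · [(21.25 - 16) + (21 - 16)] · 1 = 5.125.
Change in consumer surplus = 5.125 - 3.125 = 2.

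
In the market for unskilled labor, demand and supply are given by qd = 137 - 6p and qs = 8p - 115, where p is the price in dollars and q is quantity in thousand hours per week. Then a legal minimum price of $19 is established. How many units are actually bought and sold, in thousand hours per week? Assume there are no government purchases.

23

In a free market, 137 - 6p = 8p - 115 gives the equilibrium p* = 18, q* = 29.
Because the floor (19) lies above the market-clearing price, it is binding.
At p = 19: qd = 137 - 6·19 = 23 and qs = 8·19 - 115 = 37.
The quantity actually transacted is the short side, demand: 23.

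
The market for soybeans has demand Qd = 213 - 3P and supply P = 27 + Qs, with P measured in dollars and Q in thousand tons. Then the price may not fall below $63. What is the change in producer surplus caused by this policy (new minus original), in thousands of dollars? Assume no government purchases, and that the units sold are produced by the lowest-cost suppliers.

31.5

Rearranging supply gives Qs = P - 27. Equilibrium: 213 - 3P = P - 27, so 240 = 4P and P* = 60, Q* = 33.
The floor of 63 is above the equilibrium price 60, so it binds.
At P = 63: Qd = 213 - 3·63 = 24 and Qs = 63 - 27 = 36.
Producer surplus without the control is ½ · (60 - 27) · 33 = 544.5.
With the floor, 24 units are sold at 63. The supply price at Q = 24 is 51, so PS = ½ · [(63 - 27) + (63 - 51)] · 24 = 576.
Change in producer surplus = 576 - 544.5 = 31.5.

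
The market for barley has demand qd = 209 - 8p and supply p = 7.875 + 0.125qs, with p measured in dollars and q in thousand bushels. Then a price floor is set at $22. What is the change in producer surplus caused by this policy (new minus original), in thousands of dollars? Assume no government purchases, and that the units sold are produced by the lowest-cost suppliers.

Rearranging supply gives qs = 8p - 63. Equilibrium: 209 - 8p = 8p - 63, so 272 = 16p and p* = 17, q* = 73.
Because the floor (22) lies above the market-clearing price, it is binding.
At p = 22: qd = 209 - 8·22 = 33 and qs = 8·22 - 63 = 113.
Producer surplus without the control is ½ · (17 - 7.875) · 73 = 333.0625.
With the floor, 33 units are sold at 22. The supply price at q = 33 is 12, so PS = ½ · [(22 - 7.875) + (22 - 12)] · 33 = 398.0625.
Change in producer surplus = 398.0625 - 333.0625 = 65.

65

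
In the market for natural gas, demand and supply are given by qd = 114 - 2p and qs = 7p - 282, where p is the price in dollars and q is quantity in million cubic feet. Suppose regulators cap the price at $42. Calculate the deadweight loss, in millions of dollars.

63

In a free market, 114 - 2p = 7p - 282 gives the equilibrium p* = 44, q* = 26.
Since 42 < 44, the ceiling is binding.
At p = 42: qd = 114 - 2·42 = 30 and qs = 7·42 - 282 = 12.
Quantity traded falls to 12. At q = 12 the demand price is (114 - 12)/2 = 51 and the supply price is (282 + 12)/7 = 42.
Deadweight loss = ½ · (51 - 42) · (26 - 12) = ½ · 9 · 14 = 63.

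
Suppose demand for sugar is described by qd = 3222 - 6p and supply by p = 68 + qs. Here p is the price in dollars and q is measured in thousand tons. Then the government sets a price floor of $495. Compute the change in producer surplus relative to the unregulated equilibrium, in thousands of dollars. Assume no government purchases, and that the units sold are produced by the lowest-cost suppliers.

Rearranging supply gives qs = p - 68. In a free market, 3222 - 6p = p - 68 gives the equilibrium p* = 470, q* = 402.
Since 495 > 470, the floor is binding.
At p = 495: qd = 3222 - 6·495 = 252 and qs = 495 - 68 = 427.
Producer surplus without the control is ½ · (470 - 68) · 402 = 80802.
With the floor, 252 units are sold at 495. The supply price at q = 252 is 320, so PS = ½ · [(495 - 68) + (495 - 320)] · 252 = 75852.
Change in producer surplus = 75852 - 80802 = -4950.

-4950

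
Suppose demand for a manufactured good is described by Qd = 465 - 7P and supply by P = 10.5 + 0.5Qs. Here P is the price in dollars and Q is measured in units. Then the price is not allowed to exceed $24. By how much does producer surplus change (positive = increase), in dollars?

Rearranging supply gives Qs = 2P - 21. Without the control the market clears where 465 - 7P = 2P - 21, i.e. P* = 54 and Q* = 87.
The ceiling of 24 is below the equilibrium price 54, so it binds.
At P = 24: Qd = 465 - 7·24 = 297 and Qs = 2·24 - 21 = 27.
Producer surplus without the control is ½ · (54 - 10.5) · 87 = 1892.25.
With the ceiling, producers sell 27 units at 24, so PS = ½ · (24 - 10.5) · 27 = 182.25.
Change in producer surplus = 182.25 - 1892.25 = -1710.

-1710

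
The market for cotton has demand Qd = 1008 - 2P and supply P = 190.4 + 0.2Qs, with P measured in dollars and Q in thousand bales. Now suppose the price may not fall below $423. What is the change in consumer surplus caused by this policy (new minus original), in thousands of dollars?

-43615

Rearranging supply gives Qs = 5P - 952. In a free market, 1008 - 2P = 5P - 952 gives the equilibrium P* = 280, Q* = 448.
Since 423 > 280, the floor is binding.
At P = 423: Qd = 1008 - 2·423 = 162 and Qs = 5·423 - 952 = 1163.
Consumer surplus without the control is ½ · (504 - 280) · 448 = 50176.
With the floor, consumers buy 162 units at 423, so CS = ½ · (504 - 423) · 162 = 6561.
Change in consumer surplus = 6561 - 50176 = -43615.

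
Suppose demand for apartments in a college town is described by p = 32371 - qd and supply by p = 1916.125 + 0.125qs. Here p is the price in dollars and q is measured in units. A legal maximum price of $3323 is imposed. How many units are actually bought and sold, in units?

Rearranging demand gives qd = 32371 - p; rearranging supply gives qs = 8p - 15329. Equilibrium: 32371 - p = 8p - 15329, so 47700 = 9p and p* = 5300, q* = 27071.
Because the ceiling (3323) lies below the market-clearing price, it is binding.
At p = 3323: qd = 32371 - 3323 = 29048 and qs = 8·3323 - 15329 = 11255.
The quantity actually transacted is the short side, supply: 11255.

11255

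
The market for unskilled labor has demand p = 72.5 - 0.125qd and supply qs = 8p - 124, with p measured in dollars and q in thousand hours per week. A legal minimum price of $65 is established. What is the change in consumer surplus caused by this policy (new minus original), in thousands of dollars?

Rearranging demand gives qd = 580 - 8p. Setting quantity demanded equal to quantity supplied, 580 - 8p = 8p - 124, gives p* = 44 and q* = 228.
The floor of 65 is above the equilibrium price 44, so it binds.
At p = 65: qd = 580 - 8·65 = 60 and qs = 8·65 - 124 = 396.
Consumer surplus without the control is ½ · (72.5 - 44) · 228 = 3249.
With the floor, consumers buy 60 units at 65, so CS = ½ · (72.5 - 65) · 60 = 225.
Change in consumer surplus = 225 - 3249 = -3024.

-3024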